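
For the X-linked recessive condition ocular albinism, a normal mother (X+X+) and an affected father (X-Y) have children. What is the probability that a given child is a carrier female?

Cross: X+X+ × X-Y
Offspring: 2 X+X-, 2 X+Y
Probability of a carrier female: 2/4 = 1/2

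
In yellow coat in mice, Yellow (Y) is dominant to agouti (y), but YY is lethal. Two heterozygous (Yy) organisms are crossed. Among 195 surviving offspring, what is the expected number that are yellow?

Cross: Yy × Yy
Punnett square offspring (before lethality): 1 YY, 2 Yy, 1 yy
The YY genotype is lethal (embryos die); surviving offspring: 2 Yy, 1 yy
yellow: 2 out of 3 → fraction 2/3
Expected count = 2/3 × 195 = 130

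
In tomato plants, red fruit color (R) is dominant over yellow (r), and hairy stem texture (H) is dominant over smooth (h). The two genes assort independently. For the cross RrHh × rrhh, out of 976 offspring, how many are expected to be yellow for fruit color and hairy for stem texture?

Dihybrid cross RrHh × rrhh — consider each gene separately:
fruit color: Rr × rr → 2 Rr, 2 rr → 2 R_ : 2 rr (out of 4)
stem texture: Hh × hh → 2 Hh, 2 hh → 2 H_ : 2 hh (out of 4)
Looking for: yellow (rr) and hairy (H_)
P(yellow) = 2/4, P(hairy) = 2/4
P(both) = 2/4 × 2/4 = 4/16 = 1/4
Expected count = 1/4 × 976 = 244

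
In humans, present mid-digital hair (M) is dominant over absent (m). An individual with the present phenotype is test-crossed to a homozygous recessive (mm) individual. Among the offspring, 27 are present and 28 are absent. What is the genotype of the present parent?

Test cross: ? × mm
Offspring: 27 present, 28 absent — approximately 1:1.
A 1:1 ratio in a test cross indicates the unknown parent is heterozygous (Mm).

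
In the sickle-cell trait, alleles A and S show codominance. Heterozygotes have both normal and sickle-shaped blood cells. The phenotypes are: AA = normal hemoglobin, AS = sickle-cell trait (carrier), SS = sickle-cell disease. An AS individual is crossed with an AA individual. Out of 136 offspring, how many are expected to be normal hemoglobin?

Punnett square for AS × AA:
Offspring genotypes: 2 AA, 2 AS
Phenotype counts: 2 normal hemoglobin, 2 sickle-cell trait (carrier)
normal hemoglobin: 2 out of 4 → fraction 1/2
Expected count = 1/2 × 136 = 68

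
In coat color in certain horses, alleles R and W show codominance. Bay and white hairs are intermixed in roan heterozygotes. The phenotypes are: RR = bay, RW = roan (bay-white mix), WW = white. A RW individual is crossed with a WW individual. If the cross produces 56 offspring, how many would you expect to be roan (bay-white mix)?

Punnett square for RW × WW:
Offspring genotypes: 2 RW, 2 WW
Phenotype counts: 2 roan (bay-white mix), 2 white
roan (bay-white mix): 2 out of 4 → fraction 1/2
Expected count = 1/2 × 56 = 28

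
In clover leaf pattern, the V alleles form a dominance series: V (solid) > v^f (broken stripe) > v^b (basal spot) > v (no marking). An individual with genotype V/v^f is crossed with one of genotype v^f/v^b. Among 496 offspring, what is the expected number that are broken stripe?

Cross: V/v^f × v^f/v^b
Allele dominance: V > v^f > v^b > v
Offspring genotypes: 1 V/v^f, 1 V/v^b, 1 v^f/v^f, 1 v^f/v^b
Phenotype counts: 2 solid, 2 broken stripe
broken stripe: 2 out of 4 → fraction 1/2
Expected count = 1/2 × 496 = 248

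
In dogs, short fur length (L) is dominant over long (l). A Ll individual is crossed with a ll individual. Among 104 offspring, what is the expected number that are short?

Punnett square for Ll × ll:
Offspring genotypes: 2 Ll, 2 ll
short: 2, long: 2
short: 2 out of 4 → fraction 1/2
Expected count = 1/2 × 104 = 52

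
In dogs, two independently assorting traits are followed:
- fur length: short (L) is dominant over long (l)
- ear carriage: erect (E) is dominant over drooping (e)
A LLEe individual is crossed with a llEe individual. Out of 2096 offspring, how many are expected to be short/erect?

Dihybrid cross LLEe × llEe — consider each gene separately:
fur length: LL × ll → 4 Ll → 4 L_ (out of 4)
ear carriage: Ee × Ee → 1 EE, 2 Ee, 1 ee → 3 E_ : 1 ee (out of 4)
Combine (counts out of 4 × 4 = 16): short/erect (L_E_) = 4×3 = 12; short/drooping (L_ee) = 4×1 = 4
Phenotype counts (out of 16): 12 short/erect, 4 short/drooping
short/erect: 12 out of 16 → fraction 3/4
Expected count = 3/4 × 2096 = 1572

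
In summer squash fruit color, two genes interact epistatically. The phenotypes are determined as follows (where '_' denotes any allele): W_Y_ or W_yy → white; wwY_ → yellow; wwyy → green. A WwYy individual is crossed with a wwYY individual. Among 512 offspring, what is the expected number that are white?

Cross: WwYy × wwYY — consider each gene separately:
W gene: Ww × ww → 2 Ww, 2 ww → 2 W_ : 2 ww (out of 4)
Y gene: Yy × YY → 2 YY, 2 Yy → 4 Y_ (out of 4)
Genotype classes (out of 4 × 4 = 16): W_Y_ = 2×4 = 8; wwY_ = 2×4 = 8
Apply the phenotype rules: W_Y_ (8) → white; wwY_ (8) → yellow
Phenotype counts (out of 16): 8 white, 8 yellow
white: 8 out of 16 → fraction 1/2
Expected count = 1/2 × 512 = 256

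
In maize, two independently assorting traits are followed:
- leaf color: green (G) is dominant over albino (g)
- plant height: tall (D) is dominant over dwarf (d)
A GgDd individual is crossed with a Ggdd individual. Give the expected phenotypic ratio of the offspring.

Dihybrid cross GgDd × Ggdd — consider each gene separately:
leaf color: Gg × Gg → 1 GG, 2 Gg, 1 gg → 3 G_ : 1 gg (out of 4)
plant height: Dd × dd → 2 Dd, 2 dd → 2 D_ : 2 dd (out of 4)
Combine (counts out of 4 × 4 = 16): green/tall (G_D_) = 3×2 = 6; green/dwarf (G_dd) = 3×2 = 6; albino/tall (ggD_) = 1×2 = 2; albino/dwarf (ggdd) = 1×2 = 2
Phenotype counts (out of 16): 6 green/tall, 6 green/dwarf, 2 albino/tall, 2 albino/dwarf
Ratio: 3 green/tall : 3 green/dwarf : 1 albino/tall : 1 albino/dwarf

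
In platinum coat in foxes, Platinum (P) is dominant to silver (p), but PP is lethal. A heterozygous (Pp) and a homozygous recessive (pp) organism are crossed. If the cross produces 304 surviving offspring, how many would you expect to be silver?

Cross: Pp × pp
Punnett square offspring (before lethality): 2 Pp, 2 pp
No PP offspring are produced in this cross.
silver: 2 out of 4 → fraction 1/2
Expected count = 1/2 × 304 = 152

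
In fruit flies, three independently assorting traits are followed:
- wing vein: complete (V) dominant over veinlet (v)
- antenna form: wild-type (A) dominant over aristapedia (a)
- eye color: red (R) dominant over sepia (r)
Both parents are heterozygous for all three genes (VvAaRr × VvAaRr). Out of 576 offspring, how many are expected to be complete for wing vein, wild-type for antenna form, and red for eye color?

Trihybrid cross: VvAaRr × VvAaRr
Each trait segregates independently with a 3:1 phenotypic ratio, so each gene contributes 3/4 (dominant) or 1/4 (recessive).
Target: complete (wing vein), wild-type (antenna form), red (eye color)
Probability = product of independent per-trait probabilities
= 3/4 × 3/4 × 3/4 = 27/64
Expected count = 27/64 × 576 = 243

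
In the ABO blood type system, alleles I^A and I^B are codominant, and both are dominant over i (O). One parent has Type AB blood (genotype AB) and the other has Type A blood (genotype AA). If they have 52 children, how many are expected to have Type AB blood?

Cross: AB × AA
Possible offspring genotypes: 2 AA, 2 AB
Blood type counts: 2 Type A, 2 Type AB
Probability of Type AB: 2/4 = 1/2
Expected count = 1/2 × 52 = 26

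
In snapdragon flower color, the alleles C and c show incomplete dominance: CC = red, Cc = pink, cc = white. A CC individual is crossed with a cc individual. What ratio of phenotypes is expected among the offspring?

Punnett square for CC × cc:
Offspring genotypes: 4 Cc
Phenotype counts: 4 pink
Ratio: all pink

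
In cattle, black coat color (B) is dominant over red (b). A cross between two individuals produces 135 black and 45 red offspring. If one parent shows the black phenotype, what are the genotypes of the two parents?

Observed offspring: 135 black, 45 red
The observed ratio simplifies to 3:1. Red (bb) offspring appear, so each parent must contribute one b allele. The parent stated to show black carries B, so it is Bb. The other parent is then either Bb or bb: Bb × bb would give a 1:1 split, whereas Bb × Bb gives 3:1 — matching the data. So both parents are heterozygous (Bb × Bb).
Parent genotypes: Bb × Bb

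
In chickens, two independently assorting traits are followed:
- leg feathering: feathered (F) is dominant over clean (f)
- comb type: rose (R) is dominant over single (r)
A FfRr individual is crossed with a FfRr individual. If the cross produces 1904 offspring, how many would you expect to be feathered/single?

Dihybrid cross FfRr × FfRr — consider each gene separately:
leg feathering: Ff × Ff → 1 FF, 2 Ff, 1 ff → 3 F_ : 1 ff (out of 4)
comb type: Rr × Rr → 1 RR, 2 Rr, 1 rr → 3 R_ : 1 rr (out of 4)
Combine (counts out of 4 × 4 = 16): feathered/rose (F_R_) = 3×3 = 9; feathered/single (F_rr) = 3×1 = 3; clean/rose (ffR_) = 1×3 = 3; clean/single (ffrr) = 1×1 = 1
Phenotype counts (out of 16): 9 feathered/rose, 3 feathered/single, 3 clean/rose, 1 clean/single
feathered/single: 3 out of 16 → fraction 3/16
Expected count = 3/16 × 1904 = 357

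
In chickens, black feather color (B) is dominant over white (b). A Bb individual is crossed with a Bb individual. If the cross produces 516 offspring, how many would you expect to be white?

Punnett square for Bb × Bb:
Offspring genotypes: 1 BB, 2 Bb, 1 bb
black: 3, white: 1
white: 1 out of 4 → fraction 1/4
Expected count = 1/4 × 516 = 129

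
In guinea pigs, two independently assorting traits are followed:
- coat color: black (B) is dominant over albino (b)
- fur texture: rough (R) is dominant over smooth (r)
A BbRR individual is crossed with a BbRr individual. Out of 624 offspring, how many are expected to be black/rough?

Dihybrid cross BbRR × BbRr — consider each gene separately:
coat color: Bb × Bb → 1 BB, 2 Bb, 1 bb → 3 B_ : 1 bb (out of 4)
fur texture: RR × Rr → 2 RR, 2 Rr → 4 R_ (out of 4)
Combine (counts out of 4 × 4 = 16): black/rough (B_R_) = 3×4 = 12; albino/rough (bbR_) = 1×4 = 4
Phenotype counts (out of 16): 12 black/rough, 4 albino/rough
black/rough: 12 out of 16 → fraction 3/4
Expected count = 3/4 × 624 = 468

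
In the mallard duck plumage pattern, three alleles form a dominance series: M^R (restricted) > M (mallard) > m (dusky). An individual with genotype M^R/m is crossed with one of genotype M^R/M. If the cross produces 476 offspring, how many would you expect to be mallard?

Cross: M^R/m × M^R/M
Allele dominance: M^R > M > m
Offspring genotypes: 1 M^R/M^R, 1 M^R/M, 1 M^R/m, 1 M/m
Phenotype counts: 3 restricted, 1 mallard
mallard: 1 out of 4 → fraction 1/4
Expected count = 1/4 × 476 = 119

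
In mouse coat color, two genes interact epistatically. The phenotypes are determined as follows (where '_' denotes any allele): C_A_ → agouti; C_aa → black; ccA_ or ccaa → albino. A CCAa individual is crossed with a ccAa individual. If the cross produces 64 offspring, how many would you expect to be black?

Cross: CCAa × ccAa — consider each gene separately:
C gene: CC × cc → 4 Cc → 4 C_ (out of 4)
A gene: Aa × Aa → 1 AA, 2 Aa, 1 aa → 3 A_ : 1 aa (out of 4)
Genotype classes (out of 4 × 4 = 16): C_A_ = 4×3 = 12; C_aa = 4×1 = 4
Apply the phenotype rules: C_A_ (12) → agouti; C_aa (4) → black
Phenotype counts (out of 16): 12 agouti, 4 black
black: 4 out of 16 → fraction 1/4
Expected count = 1/4 × 64 = 16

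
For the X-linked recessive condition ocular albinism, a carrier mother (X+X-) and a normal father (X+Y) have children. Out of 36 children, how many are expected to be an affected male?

Cross: X+X- × X+Y
Offspring: 1 X+X+, 1 X+Y, 1 X+X-, 1 X-Y
Probability of an affected male: 1/4
Expected count = 1/4 × 36 = 9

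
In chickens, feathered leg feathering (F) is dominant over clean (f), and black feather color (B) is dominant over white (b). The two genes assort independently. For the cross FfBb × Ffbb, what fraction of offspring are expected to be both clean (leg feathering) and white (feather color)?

Dihybrid cross FfBb × Ffbb — consider each gene separately:
leg feathering: Ff × Ff → 1 FF, 2 Ff, 1 ff → 3 F_ : 1 ff (out of 4)
feather color: Bb × bb → 2 Bb, 2 bb → 2 B_ : 2 bb (out of 4)
Looking for: clean (ff) and white (bb)
P(clean) = 1/4, P(white) = 2/4
P(both) = 1/4 × 2/4 = 2/16 = 1/8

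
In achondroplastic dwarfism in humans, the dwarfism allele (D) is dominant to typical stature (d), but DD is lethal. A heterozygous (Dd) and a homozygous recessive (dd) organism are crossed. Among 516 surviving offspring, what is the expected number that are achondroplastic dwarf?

Cross: Dd × dd
Punnett square offspring (before lethality): 2 Dd, 2 dd
No DD offspring are produced in this cross.
achondroplastic dwarf: 2 out of 4 → fraction 1/2
Expected count = 1/2 × 516 = 258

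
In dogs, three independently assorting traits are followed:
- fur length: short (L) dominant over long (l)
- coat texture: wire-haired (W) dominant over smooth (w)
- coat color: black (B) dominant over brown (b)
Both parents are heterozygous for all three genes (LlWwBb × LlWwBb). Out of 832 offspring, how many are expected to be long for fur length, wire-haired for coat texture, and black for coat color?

Trihybrid cross: LlWwBb × LlWwBb
Each trait segregates independently with a 3:1 phenotypic ratio, so each gene contributes 3/4 (dominant) or 1/4 (recessive).
Target: long (fur length), wire-haired (coat texture), black (coat color)
Probability = product of independent per-trait probabilities
= 1/4 × 3/4 × 3/4 = 9/64
Expected count = 9/64 × 832 = 117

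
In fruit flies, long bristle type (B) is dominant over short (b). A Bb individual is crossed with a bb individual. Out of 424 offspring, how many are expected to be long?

Punnett square for Bb × bb:
Offspring genotypes: 2 Bb, 2 bb
long: 2, short: 2
long: 2 out of 4 → fraction 1/2
Expected count = 1/2 × 424 = 212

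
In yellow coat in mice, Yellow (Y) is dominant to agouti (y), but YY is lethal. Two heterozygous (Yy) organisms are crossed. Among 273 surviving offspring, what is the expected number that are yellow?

Cross: Yy × Yy
Punnett square offspring (before lethality): 1 YY, 2 Yy, 1 yy
The YY genotype is lethal (embryos die); surviving offspring: 2 Yy, 1 yy
yellow: 2 out of 3 → fraction 2/3
Expected count = 2/3 × 273 = 182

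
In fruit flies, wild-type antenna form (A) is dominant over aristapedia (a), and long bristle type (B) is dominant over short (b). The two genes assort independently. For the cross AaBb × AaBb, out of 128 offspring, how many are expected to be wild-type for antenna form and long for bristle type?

Dihybrid cross AaBb × AaBb — consider each gene separately:
antenna form: Aa × Aa → 1 AA, 2 Aa, 1 aa → 3 A_ : 1 aa (out of 4)
bristle type: Bb × Bb → 1 BB, 2 Bb, 1 bb → 3 B_ : 1 bb (out of 4)
Looking for: wild-type (A_) and long (B_)
P(wild-type) = 3/4, P(long) = 3/4
P(both) = 3/4 × 3/4 = 9/16
Expected count = 9/16 × 128 = 72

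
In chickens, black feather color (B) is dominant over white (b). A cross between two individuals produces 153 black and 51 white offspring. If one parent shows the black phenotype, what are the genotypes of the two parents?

Observed offspring: 153 black, 51 white
The observed ratio simplifies to 3:1. White (bb) offspring appear, so each parent must contribute one b allele. The parent stated to show black carries B, so it is Bb. The other parent is then either Bb or bb: Bb × bb would give a 1:1 split, whereas Bb × Bb gives 3:1 — matching the data. So both parents are heterozygous (Bb × Bb).
Parent genotypes: Bb × Bb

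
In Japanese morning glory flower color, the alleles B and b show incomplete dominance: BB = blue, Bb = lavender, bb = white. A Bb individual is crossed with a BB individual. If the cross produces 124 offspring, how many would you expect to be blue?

Punnett square for Bb × BB:
Offspring genotypes: 2 BB, 2 Bb
Phenotype counts: 2 blue, 2 lavender
blue: 2 out of 4 → fraction 1/2
Expected count = 1/2 × 124 = 62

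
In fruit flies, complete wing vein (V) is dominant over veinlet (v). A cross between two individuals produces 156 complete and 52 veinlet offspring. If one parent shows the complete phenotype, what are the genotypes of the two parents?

Observed offspring: 156 complete, 52 veinlet
The observed ratio simplifies to 3:1. Veinlet (vv) offspring appear, so each parent must contribute one v allele. The parent stated to show complete carries V, so it is Vv. The other parent is then either Vv or vv: Vv × vv would give a 1:1 split, whereas Vv × Vv gives 3:1 — matching the data. So both parents are heterozygous (Vv × Vv).
Parent genotypes: Vv × Vv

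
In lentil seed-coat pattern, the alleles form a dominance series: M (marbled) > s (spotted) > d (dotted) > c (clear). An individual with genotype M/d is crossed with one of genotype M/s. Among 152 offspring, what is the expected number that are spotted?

Cross: M/d × M/s
Allele dominance: M > s > d > c
Offspring genotypes: 1 M/M, 1 M/s, 1 M/d, 1 s/d
Phenotype counts: 3 marbled, 1 spotted
spotted: 1 out of 4 → fraction 1/4
Expected count = 1/4 × 152 = 38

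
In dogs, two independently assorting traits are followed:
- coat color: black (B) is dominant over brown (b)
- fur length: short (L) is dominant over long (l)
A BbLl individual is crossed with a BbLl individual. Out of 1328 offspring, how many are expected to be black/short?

Dihybrid cross BbLl × BbLl — consider each gene separately:
coat color: Bb × Bb → 1 BB, 2 Bb, 1 bb → 3 B_ : 1 bb (out of 4)
fur length: Ll × Ll → 1 LL, 2 Ll, 1 ll → 3 L_ : 1 ll (out of 4)
Combine (counts out of 4 × 4 = 16): black/short (B_L_) = 3×3 = 9; black/long (B_ll) = 3×1 = 3; brown/short (bbL_) = 1×3 = 3; brown/long (bbll) = 1×1 = 1
Phenotype counts (out of 16): 9 black/short, 3 black/long, 3 brown/short, 1 brown/long
black/short: 9 out of 16 → fraction 9/16
Expected count = 9/16 × 1328 = 747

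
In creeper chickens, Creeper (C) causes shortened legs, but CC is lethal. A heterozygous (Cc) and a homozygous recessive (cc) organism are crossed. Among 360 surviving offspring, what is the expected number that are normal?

Cross: Cc × cc
Punnett square offspring (before lethality): 2 Cc, 2 cc
No CC offspring are produced in this cross.
normal: 2 out of 4 → fraction 1/2
Expected count = 1/2 × 360 = 180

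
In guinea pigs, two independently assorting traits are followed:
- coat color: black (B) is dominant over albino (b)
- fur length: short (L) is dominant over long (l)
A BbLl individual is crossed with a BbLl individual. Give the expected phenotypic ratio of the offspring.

Dihybrid cross BbLl × BbLl — consider each gene separately:
coat color: Bb × Bb → 1 BB, 2 Bb, 1 bb → 3 B_ : 1 bb (out of 4)
fur length: Ll × Ll → 1 LL, 2 Ll, 1 ll → 3 L_ : 1 ll (out of 4)
Combine (counts out of 4 × 4 = 16): black/short (B_L_) = 3×3 = 9; black/long (B_ll) = 3×1 = 3; albino/short (bbL_) = 1×3 = 3; albino/long (bbll) = 1×1 = 1
Phenotype counts (out of 16): 9 black/short, 3 black/long, 3 albino/short, 1 albino/long
Ratio: 9 black/short : 3 black/long : 3 albino/short : 1 albino/long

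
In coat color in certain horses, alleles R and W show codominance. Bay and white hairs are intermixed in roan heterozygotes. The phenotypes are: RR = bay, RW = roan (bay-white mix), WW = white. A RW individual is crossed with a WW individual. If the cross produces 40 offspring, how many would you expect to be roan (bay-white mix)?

Punnett square for RW × WW:
Offspring genotypes: 2 RW, 2 WW
Phenotype counts: 2 roan (bay-white mix), 2 white
roan (bay-white mix): 2 out of 4 → fraction 1/2
Expected count = 1/2 × 40 = 20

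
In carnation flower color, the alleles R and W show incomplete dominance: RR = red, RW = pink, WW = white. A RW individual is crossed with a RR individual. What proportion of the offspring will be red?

Punnett square for RW × RR:
Offspring genotypes: 2 RR, 2 RW
Phenotype counts: 2 red, 2 pink
red: 2 out of 4
Probability: 2/4 = 1/2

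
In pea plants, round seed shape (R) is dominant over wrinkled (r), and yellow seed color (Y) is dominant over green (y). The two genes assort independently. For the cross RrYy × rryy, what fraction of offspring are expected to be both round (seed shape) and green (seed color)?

Dihybrid cross RrYy × rryy — consider each gene separately:
seed shape: Rr × rr → 2 Rr, 2 rr → 2 R_ : 2 rr (out of 4)
seed color: Yy × yy → 2 Yy, 2 yy → 2 Y_ : 2 yy (out of 4)
Looking for: round (R_) and green (yy)
P(round) = 2/4, P(green) = 2/4
P(both) = 2/4 × 2/4 = 4/16 = 1/4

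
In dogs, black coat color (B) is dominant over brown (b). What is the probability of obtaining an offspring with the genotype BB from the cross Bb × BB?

Punnett square for Bb × BB:
Offspring genotypes: 2 BB, 2 Bb
Total offspring: 4
Count with target: 2
Probability: 2/4 = 1/2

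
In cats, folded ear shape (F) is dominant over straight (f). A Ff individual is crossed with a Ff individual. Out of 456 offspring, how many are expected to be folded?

Punnett square for Ff × Ff:
Offspring genotypes: 1 FF, 2 Ff, 1 ff
folded: 3, straight: 1
folded: 3 out of 4 → fraction 3/4
Expected count = 3/4 × 456 = 342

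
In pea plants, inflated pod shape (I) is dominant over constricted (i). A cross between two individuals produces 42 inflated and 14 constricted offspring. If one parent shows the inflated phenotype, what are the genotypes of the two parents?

Observed offspring: 42 inflated, 14 constricted
The observed ratio simplifies to 3:1. Constricted (ii) offspring appear, so each parent must contribute one i allele. The parent stated to show inflated carries I, so it is Ii. The other parent is then either Ii or ii: Ii × ii would give a 1:1 split, whereas Ii × Ii gives 3:1 — matching the data. So both parents are heterozygous (Ii × Ii).
Parent genotypes: Ii × Ii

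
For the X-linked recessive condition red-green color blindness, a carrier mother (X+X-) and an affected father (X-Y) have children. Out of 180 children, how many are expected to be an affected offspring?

Cross: X+X- × X-Y
Offspring: 1 X+X-, 1 X+Y, 1 X-X-, 1 X-Y
Probability of an affected offspring: 2/4 = 1/2
Expected count = 1/2 × 180 = 90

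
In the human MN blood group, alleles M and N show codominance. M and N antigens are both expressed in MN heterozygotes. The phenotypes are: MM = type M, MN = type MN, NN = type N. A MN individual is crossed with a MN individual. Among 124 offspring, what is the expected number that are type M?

Punnett square for MN × MN:
Offspring genotypes: 1 MM, 2 MN, 1 NN
Phenotype counts: 1 type M, 2 type MN, 1 type N
type M: 1 out of 4 → fraction 1/4
Expected count = 1/4 × 124 = 31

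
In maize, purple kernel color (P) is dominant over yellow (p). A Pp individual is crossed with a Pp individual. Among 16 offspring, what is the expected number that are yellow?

Punnett square for Pp × Pp:
Offspring genotypes: 1 PP, 2 Pp, 1 pp
purple: 3, yellow: 1
yellow: 1 out of 4 → fraction 1/4
Expected count = 1/4 × 16 = 4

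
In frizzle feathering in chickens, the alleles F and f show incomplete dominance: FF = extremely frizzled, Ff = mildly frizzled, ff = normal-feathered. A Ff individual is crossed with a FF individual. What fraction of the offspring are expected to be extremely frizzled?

Punnett square for Ff × FF:
Offspring genotypes: 2 FF, 2 Ff
Phenotype counts: 2 extremely frizzled, 2 mildly frizzled
extremely frizzled: 2 out of 4
Probability: 2/4 = 1/2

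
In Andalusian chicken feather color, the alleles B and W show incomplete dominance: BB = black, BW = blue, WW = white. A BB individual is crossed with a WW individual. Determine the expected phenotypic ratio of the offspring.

Punnett square for BB × WW:
Offspring genotypes: 4 BW
Phenotype counts: 4 blue
Ratio: all blue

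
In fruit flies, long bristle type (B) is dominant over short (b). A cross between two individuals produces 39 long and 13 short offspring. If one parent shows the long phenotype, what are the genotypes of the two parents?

Observed offspring: 39 long, 13 short
The observed ratio simplifies to 3:1. Short (bb) offspring appear, so each parent must contribute one b allele. The parent stated to show long carries B, so it is Bb. The other parent is then either Bb or bb: Bb × bb would give a 1:1 split, whereas Bb × Bb gives 3:1 — matching the data. So both parents are heterozygous (Bb × Bb).
Parent genotypes: Bb × Bb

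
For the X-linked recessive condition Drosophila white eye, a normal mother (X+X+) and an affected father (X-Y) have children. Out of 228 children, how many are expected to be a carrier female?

Cross: X+X+ × X-Y
Offspring: 2 X+X-, 2 X+Y
Probability of a carrier female: 2/4 = 1/2
Expected count = 1/2 × 228 = 114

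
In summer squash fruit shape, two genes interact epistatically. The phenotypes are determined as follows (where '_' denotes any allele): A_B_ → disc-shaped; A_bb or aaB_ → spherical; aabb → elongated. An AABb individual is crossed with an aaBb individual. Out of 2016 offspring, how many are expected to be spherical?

Cross: AABb × aaBb — consider each gene separately:
A gene: AA × aa → 4 Aa → 4 A_ (out of 4)
B gene: Bb × Bb → 1 BB, 2 Bb, 1 bb → 3 B_ : 1 bb (out of 4)
Genotype classes (out of 4 × 4 = 16): A_B_ = 4×3 = 12; A_bb = 4×1 = 4
Apply the phenotype rules: A_B_ (12) → disc-shaped; A_bb (4) → spherical
Phenotype counts (out of 16): 12 disc-shaped, 4 spherical
spherical: 4 out of 16 → fraction 1/4
Expected count = 1/4 × 2016 = 504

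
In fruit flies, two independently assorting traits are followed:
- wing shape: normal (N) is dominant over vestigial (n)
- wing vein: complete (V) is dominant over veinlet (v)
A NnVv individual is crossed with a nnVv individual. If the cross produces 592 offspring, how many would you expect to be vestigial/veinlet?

Dihybrid cross NnVv × nnVv — consider each gene separately:
wing shape: Nn × nn → 2 Nn, 2 nn → 2 N_ : 2 nn (out of 4)
wing vein: Vv × Vv → 1 VV, 2 Vv, 1 vv → 3 V_ : 1 vv (out of 4)
Combine (counts out of 4 × 4 = 16): normal/complete (N_V_) = 2×3 = 6; normal/veinlet (N_vv) = 2×1 = 2; vestigial/complete (nnV_) = 2×3 = 6; vestigial/veinlet (nnvv) = 2×1 = 2
Phenotype counts (out of 16): 6 normal/complete, 2 normal/veinlet, 6 vestigial/complete, 2 vestigial/veinlet
vestigial/veinlet: 2 out of 16 → fraction 1/8
Expected count = 1/8 × 592 = 74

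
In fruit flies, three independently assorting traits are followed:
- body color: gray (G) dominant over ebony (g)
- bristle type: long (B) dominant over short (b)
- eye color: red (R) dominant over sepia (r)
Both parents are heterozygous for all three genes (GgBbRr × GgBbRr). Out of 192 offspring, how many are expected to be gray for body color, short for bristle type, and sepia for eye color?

Trihybrid cross: GgBbRr × GgBbRr
Each trait segregates independently with a 3:1 phenotypic ratio, so each gene contributes 3/4 (dominant) or 1/4 (recessive).
Target: gray (body color), short (bristle type), sepia (eye color)
Probability = product of independent per-trait probabilities
= 3/4 × 1/4 × 1/4 = 3/64
Expected count = 3/64 × 192 = 9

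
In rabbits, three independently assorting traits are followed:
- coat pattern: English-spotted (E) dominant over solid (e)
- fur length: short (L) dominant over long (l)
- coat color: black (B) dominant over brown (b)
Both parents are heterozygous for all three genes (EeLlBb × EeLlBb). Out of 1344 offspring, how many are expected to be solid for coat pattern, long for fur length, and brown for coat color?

Trihybrid cross: EeLlBb × EeLlBb
Each trait segregates independently with a 3:1 phenotypic ratio, so each gene contributes 3/4 (dominant) or 1/4 (recessive).
Target: solid (coat pattern), long (fur length), brown (coat color)
Probability = product of independent per-trait probabilities
= 1/4 × 1/4 × 1/4 = 1/64
Expected count = 1/64 × 1344 = 21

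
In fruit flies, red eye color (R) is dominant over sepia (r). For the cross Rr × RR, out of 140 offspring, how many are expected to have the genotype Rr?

Punnett square for Rr × RR:
Offspring genotypes: 2 RR, 2 Rr
Total offspring: 4
Count with target: 2
Probability: 2/4 = 1/2
Expected count = 1/2 × 140 = 70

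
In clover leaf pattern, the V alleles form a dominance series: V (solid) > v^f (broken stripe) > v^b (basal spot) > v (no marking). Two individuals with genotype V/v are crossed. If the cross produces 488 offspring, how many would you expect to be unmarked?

Cross: V/v × V/v
Allele dominance: V > v^f > v^b > v
Offspring genotypes: 1 V/V, 2 V/v, 1 v/v
Phenotype counts: 3 solid, 1 unmarked
unmarked: 1 out of 4 → fraction 1/4
Expected count = 1/4 × 488 = 122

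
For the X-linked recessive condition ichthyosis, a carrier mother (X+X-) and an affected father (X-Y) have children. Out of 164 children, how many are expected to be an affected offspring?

Cross: X+X- × X-Y
Offspring: 1 X+X-, 1 X+Y, 1 X-X-, 1 X-Y
Probability of an affected offspring: 2/4 = 1/2
Expected count = 1/2 × 164 = 82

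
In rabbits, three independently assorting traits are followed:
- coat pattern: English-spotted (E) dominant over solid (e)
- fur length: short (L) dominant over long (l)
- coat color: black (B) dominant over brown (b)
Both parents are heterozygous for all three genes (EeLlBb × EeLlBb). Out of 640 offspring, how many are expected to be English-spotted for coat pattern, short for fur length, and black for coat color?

Trihybrid cross: EeLlBb × EeLlBb
Each trait segregates independently with a 3:1 phenotypic ratio, so each gene contributes 3/4 (dominant) or 1/4 (recessive).
Target: English-spotted (coat pattern), short (fur length), black (coat color)
Probability = product of independent per-trait probabilities
= 3/4 × 3/4 × 3/4 = 27/64
Expected count = 27/64 × 640 = 270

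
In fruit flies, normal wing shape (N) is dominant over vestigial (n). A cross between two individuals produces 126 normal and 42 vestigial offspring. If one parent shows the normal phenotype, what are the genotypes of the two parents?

Observed offspring: 126 normal, 42 vestigial
The observed ratio simplifies to 3:1. Vestigial (nn) offspring appear, so each parent must contribute one n allele. The parent stated to show normal carries N, so it is Nn. The other parent is then either Nn or nn: Nn × nn would give a 1:1 split, whereas Nn × Nn gives 3:1 — matching the data. So both parents are heterozygous (Nn × Nn).
Parent genotypes: Nn × Nn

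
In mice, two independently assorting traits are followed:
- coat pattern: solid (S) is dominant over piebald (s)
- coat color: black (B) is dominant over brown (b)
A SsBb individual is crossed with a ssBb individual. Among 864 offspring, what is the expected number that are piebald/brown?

Dihybrid cross SsBb × ssBb — consider each gene separately:
coat pattern: Ss × ss → 2 Ss, 2 ss → 2 S_ : 2 ss (out of 4)
coat color: Bb × Bb → 1 BB, 2 Bb, 1 bb → 3 B_ : 1 bb (out of 4)
Combine (counts out of 4 × 4 = 16): solid/black (S_B_) = 2×3 = 6; solid/brown (S_bb) = 2×1 = 2; piebald/black (ssB_) = 2×3 = 6; piebald/brown (ssbb) = 2×1 = 2
Phenotype counts (out of 16): 6 solid/black, 2 solid/brown, 6 piebald/black, 2 piebald/brown
piebald/brown: 2 out of 16 → fraction 1/8
Expected count = 1/8 × 864 = 108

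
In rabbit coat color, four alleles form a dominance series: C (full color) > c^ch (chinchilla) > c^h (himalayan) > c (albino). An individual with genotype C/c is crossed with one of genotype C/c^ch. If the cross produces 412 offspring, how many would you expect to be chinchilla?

Cross: C/c × C/c^ch
Allele dominance: C > c^ch > c^h > c
Offspring genotypes: 1 C/C, 1 C/c^ch, 1 C/c, 1 c^ch/c
Phenotype counts: 3 full color, 1 chinchilla
chinchilla: 1 out of 4 → fraction 1/4
Expected count = 1/4 × 412 = 103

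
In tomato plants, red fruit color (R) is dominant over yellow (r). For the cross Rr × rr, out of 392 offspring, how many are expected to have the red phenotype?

Punnett square for Rr × rr:
Offspring genotypes: 2 Rr, 2 rr
Total offspring: 4
Count with target: 2
Probability: 2/4 = 1/2
Expected count = 1/2 × 392 = 196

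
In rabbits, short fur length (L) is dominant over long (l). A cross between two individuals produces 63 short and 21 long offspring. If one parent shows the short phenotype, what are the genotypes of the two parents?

Observed offspring: 63 short, 21 long
The observed ratio simplifies to 3:1. Long (ll) offspring appear, so each parent must contribute one l allele. The parent stated to show short carries L, so it is Ll. The other parent is then either Ll or ll: Ll × ll would give a 1:1 split, whereas Ll × Ll gives 3:1 — matching the data. So both parents are heterozygous (Ll × Ll).
Parent genotypes: Ll × Ll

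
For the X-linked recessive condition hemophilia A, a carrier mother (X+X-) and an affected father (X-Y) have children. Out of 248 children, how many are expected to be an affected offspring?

Cross: X+X- × X-Y
Offspring: 1 X+X-, 1 X+Y, 1 X-X-, 1 X-Y
Probability of an affected offspring: 2/4 = 1/2
Expected count = 1/2 × 248 = 124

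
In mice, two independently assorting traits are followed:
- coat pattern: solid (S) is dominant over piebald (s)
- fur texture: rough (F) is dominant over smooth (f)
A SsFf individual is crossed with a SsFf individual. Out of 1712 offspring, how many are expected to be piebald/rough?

Dihybrid cross SsFf × SsFf — consider each gene separately:
coat pattern: Ss × Ss → 1 SS, 2 Ss, 1 ss → 3 S_ : 1 ss (out of 4)
fur texture: Ff × Ff → 1 FF, 2 Ff, 1 ff → 3 F_ : 1 ff (out of 4)
Combine (counts out of 4 × 4 = 16): solid/rough (S_F_) = 3×3 = 9; solid/smooth (S_ff) = 3×1 = 3; piebald/rough (ssF_) = 1×3 = 3; piebald/smooth (ssff) = 1×1 = 1
Phenotype counts (out of 16): 9 solid/rough, 3 solid/smooth, 3 piebald/rough, 1 piebald/smooth
piebald/rough: 3 out of 16 → fraction 3/16
Expected count = 3/16 × 1712 = 321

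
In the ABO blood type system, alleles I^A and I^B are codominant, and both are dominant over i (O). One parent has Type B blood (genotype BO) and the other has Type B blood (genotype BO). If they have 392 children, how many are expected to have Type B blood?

Cross: BO × BO
Possible offspring genotypes: 1 BB, 2 BO, 1 OO
Blood type counts: 3 Type B, 1 Type O
Probability of Type B: 3/4
Expected count = 3/4 × 392 = 294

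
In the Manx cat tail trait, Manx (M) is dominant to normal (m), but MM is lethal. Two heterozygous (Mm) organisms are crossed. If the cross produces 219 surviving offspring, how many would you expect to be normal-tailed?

Cross: Mm × Mm
Punnett square offspring (before lethality): 1 MM, 2 Mm, 1 mm
The MM genotype is lethal (embryos die); surviving offspring: 2 Mm, 1 mm
normal-tailed: 1 out of 3 → fraction 1/3
Expected count = 1/3 × 219 = 73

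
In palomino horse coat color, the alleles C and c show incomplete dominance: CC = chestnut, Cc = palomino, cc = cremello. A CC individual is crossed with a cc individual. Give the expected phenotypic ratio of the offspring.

Punnett square for CC × cc:
Offspring genotypes: 4 Cc
Phenotype counts: 4 palomino
Ratio: all palomino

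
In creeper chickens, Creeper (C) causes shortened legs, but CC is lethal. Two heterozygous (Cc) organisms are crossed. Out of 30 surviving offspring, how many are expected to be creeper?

Cross: Cc × Cc
Punnett square offspring (before lethality): 1 CC, 2 Cc, 1 cc
The CC genotype is lethal (embryos die); surviving offspring: 2 Cc, 1 cc
creeper: 2 out of 3 → fraction 2/3
Expected count = 2/3 × 30 = 20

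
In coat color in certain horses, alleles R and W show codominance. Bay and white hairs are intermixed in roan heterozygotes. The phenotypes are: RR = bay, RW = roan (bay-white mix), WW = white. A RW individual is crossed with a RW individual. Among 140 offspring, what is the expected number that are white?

Punnett square for RW × RW:
Offspring genotypes: 1 RR, 2 RW, 1 WW
Phenotype counts: 1 bay, 2 roan (bay-white mix), 1 white
white: 1 out of 4 → fraction 1/4
Expected count = 1/4 × 140 = 35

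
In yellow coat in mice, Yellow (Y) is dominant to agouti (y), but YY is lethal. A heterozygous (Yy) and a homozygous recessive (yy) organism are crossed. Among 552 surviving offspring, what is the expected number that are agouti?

Cross: Yy × yy
Punnett square offspring (before lethality): 2 Yy, 2 yy
No YY offspring are produced in this cross.
agouti: 2 out of 4 → fraction 1/2
Expected count = 1/2 × 552 = 276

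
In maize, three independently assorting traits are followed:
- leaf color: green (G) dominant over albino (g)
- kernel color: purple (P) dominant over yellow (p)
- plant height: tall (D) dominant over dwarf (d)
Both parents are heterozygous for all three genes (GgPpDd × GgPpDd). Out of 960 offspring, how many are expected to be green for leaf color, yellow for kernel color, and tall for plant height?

Trihybrid cross: GgPpDd × GgPpDd
Each trait segregates independently with a 3:1 phenotypic ratio, so each gene contributes 3/4 (dominant) or 1/4 (recessive).
Target: green (leaf color), yellow (kernel color), tall (plant height)
Probability = product of independent per-trait probabilities
= 3/4 × 1/4 × 3/4 = 9/64
Expected count = 9/64 × 960 = 135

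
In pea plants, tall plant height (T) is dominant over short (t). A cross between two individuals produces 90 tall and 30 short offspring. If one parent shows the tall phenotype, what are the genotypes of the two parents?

Observed offspring: 90 tall, 30 short
The observed ratio simplifies to 3:1. Short (tt) offspring appear, so each parent must contribute one t allele. The parent stated to show tall carries T, so it is Tt. The other parent is then either Tt or tt: Tt × tt would give a 1:1 split, whereas Tt × Tt gives 3:1 — matching the data. So both parents are heterozygous (Tt × Tt).
Parent genotypes: Tt × Tt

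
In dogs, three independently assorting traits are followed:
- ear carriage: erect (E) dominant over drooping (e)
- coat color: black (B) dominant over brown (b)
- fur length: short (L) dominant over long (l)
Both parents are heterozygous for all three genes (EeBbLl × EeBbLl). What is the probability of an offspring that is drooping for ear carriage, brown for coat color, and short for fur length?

Trihybrid cross: EeBbLl × EeBbLl
Each trait segregates independently with a 3:1 phenotypic ratio, so each gene contributes 3/4 (dominant) or 1/4 (recessive).
Target: drooping (ear carriage), brown (coat color), short (fur length)
Probability = product of independent per-trait probabilities
= 1/4 × 1/4 × 3/4 = 3/64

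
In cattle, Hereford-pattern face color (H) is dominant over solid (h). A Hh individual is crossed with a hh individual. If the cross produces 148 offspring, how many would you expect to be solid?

Punnett square for Hh × hh:
Offspring genotypes: 2 Hh, 2 hh
Hereford-pattern: 2, solid: 2
solid: 2 out of 4 → fraction 1/2
Expected count = 1/2 × 148 = 74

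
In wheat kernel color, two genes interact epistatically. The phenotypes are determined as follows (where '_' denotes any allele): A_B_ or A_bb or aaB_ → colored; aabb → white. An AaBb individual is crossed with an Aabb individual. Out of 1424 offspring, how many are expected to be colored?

Cross: AaBb × Aabb — consider each gene separately:
A gene: Aa × Aa → 1 AA, 2 Aa, 1 aa → 3 A_ : 1 aa (out of 4)
B gene: Bb × bb → 2 Bb, 2 bb → 2 B_ : 2 bb (out of 4)
Genotype classes (out of 4 × 4 = 16): A_B_ = 3×2 = 6; A_bb = 3×2 = 6; aaB_ = 1×2 = 2; aabb = 1×2 = 2
Apply the phenotype rules: A_B_ (6) + A_bb (6) + aaB_ (2) → colored; aabb (2) → white
Phenotype counts (out of 16): 14 colored, 2 white
colored: 14 out of 16 → fraction 7/8
Expected count = 7/8 × 1424 = 1246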